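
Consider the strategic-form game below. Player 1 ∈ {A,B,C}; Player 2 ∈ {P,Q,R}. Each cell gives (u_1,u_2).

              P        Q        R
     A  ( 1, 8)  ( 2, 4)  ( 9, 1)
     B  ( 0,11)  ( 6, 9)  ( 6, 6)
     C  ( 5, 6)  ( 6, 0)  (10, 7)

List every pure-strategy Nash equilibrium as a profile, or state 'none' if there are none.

Nash profiles: (C,R)

(A,P): not NE [P1→C gives 5>1]
(A,Q): not NE [P1→C gives 6>2; P2→P gives 8>4]
(A,R): not NE [P1→C gives 10>9; P2→P gives 8>1]
(B,P): not NE [P1→C gives 5>0]
(B,Q): not NE [P2→P gives 11>9]
(B,R): not NE [P1→C gives 10>6; P2→P gives 11>6]
(C,P): not NE [P2→R gives 7>6]
(C,Q): not NE [P2→R gives 7>0]
(C,R): NE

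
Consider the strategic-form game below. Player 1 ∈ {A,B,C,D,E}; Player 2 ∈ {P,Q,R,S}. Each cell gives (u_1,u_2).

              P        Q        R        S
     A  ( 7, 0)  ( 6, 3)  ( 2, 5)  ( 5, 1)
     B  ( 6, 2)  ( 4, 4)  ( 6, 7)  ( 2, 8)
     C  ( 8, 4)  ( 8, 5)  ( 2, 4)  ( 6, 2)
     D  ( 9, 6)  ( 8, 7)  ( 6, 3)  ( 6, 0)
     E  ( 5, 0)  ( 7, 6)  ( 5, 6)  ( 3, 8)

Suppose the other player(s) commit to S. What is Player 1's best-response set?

BR_1 = {C,D}

u_1(A vs S) = 5
u_1(B vs S) = 2
u_1(C vs S) = 6
u_1(D vs S) = 6
u_1(E vs S) = 3
max payoff 6 at {C,D}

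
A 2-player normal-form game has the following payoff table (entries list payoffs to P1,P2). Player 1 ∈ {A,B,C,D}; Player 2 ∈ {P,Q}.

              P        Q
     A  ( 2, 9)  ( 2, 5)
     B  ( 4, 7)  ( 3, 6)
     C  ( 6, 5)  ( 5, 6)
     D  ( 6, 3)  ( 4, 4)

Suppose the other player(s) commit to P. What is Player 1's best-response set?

argmax u_1 = {C,D}

u_1(A vs P) = 2
u_1(B vs P) = 4
u_1(C vs P) = 6
u_1(D vs P) = 6
max payoff 6 at {C,D}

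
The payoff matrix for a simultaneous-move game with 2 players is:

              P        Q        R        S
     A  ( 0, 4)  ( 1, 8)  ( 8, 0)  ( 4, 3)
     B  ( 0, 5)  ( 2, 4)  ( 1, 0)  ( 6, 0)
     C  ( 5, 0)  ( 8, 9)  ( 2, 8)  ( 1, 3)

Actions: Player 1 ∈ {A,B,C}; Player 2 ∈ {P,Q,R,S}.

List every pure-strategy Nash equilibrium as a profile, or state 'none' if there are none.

(A,P): not NE [P1→C gives 5>0; P2→Q gives 8>4]
(A,Q): not NE [P1→C gives 8>1]
(A,R): not NE [P2→Q gives 8>0]
(A,S): not NE [P1→B gives 6>4; P2→Q gives 8>3]
(B,P): not NE [P1→C gives 5>0]
(B,Q): not NE [P1→C gives 8>2; P2→P gives 5>4]
(B,R): not NE [P1→A gives 8>1; P2→P gives 5>0]
(B,S): not NE [P2→P gives 5>0]
(C,P): not NE [P2→Q gives 9>0]
(C,Q): NE
(C,R): not NE [P1→A gives 8>2; P2→Q gives 9>8]
(C,S): not NE [P1→B gives 6>1; P2→Q gives 9>3]

Nash profiles: (C,Q)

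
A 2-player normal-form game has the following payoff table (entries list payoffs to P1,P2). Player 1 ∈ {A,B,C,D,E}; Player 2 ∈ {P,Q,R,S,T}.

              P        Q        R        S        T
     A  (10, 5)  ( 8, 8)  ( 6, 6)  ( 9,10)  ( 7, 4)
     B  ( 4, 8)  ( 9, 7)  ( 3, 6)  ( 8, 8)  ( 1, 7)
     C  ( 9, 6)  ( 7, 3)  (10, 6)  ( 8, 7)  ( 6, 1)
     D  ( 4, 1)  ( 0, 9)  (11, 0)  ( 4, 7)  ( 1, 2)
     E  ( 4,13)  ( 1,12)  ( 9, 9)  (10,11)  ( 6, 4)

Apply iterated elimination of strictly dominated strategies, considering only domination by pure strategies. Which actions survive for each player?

P2 drop R (S beats it: A:10>6 B:8>6 C:7>6 D:7>0 E:11>9)
P1 drop C (A beats it: P:10>9 Q:8>7 S:9>8 T:7>6)
P1 drop D (A beats it: P:10>4 Q:8>0 S:9>4 T:7>1)
P2 drop T (P beats it: A:5>4 B:8>7 E:13>4)
P1→{A,B,E} P2→{P,Q,S}

Remaining: P1:{A,B,E} P2:{P,Q,S}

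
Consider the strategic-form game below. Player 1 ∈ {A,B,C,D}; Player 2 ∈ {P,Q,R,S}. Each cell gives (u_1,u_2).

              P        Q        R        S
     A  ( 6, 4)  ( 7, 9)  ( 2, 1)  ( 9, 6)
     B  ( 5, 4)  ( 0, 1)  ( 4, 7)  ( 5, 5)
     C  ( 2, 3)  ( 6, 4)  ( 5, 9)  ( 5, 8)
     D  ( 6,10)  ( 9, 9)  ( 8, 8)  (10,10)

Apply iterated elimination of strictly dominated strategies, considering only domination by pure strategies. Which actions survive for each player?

IESDS → P1:{A,D} P2:{P,Q,S}

P1 drop B (D beats it: P:6>5 Q:9>0 R:8>4 S:10>5)
P1 drop C (D beats it: P:6>2 Q:9>6 R:8>5 S:10>5)
P2 drop R (P beats it: A:4>1 D:10>8)
P1→{A,D} P2→{P,Q,S}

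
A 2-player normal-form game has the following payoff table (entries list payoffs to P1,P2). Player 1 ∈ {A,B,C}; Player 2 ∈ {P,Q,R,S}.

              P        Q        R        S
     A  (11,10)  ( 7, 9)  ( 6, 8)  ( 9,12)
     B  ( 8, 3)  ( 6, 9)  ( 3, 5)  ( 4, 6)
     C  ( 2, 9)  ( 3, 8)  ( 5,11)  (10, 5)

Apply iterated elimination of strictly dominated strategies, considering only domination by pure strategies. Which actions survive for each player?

Survivors P1:{A,C} P2:{P,R,S}

P1 drop B (A beats it: P:11>8 Q:7>6 R:6>3 S:9>4)
P2 drop Q (P beats it: A:10>9 C:9>8)
P1→{A,C} P2→{P,R,S}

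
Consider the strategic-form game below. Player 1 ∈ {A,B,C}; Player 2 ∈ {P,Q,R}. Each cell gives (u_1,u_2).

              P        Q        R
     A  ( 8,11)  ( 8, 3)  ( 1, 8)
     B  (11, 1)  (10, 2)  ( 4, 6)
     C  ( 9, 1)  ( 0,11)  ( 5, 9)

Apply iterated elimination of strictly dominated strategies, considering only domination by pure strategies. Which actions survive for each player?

P1 drop A (B beats it: P:11>8 Q:10>8 R:4>1)
P2 drop P (Q beats it: B:2>1 C:11>1)
P1→{B,C} P2→{Q,R}

Remaining: P1:{B,C} P2:{Q,R}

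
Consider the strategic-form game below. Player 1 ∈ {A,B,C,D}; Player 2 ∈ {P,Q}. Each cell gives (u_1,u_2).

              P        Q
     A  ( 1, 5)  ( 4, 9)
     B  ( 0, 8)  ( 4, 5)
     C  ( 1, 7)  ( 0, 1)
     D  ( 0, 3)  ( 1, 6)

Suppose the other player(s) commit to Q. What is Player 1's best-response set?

u_1(A vs Q) = 4
u_1(B vs Q) = 4
u_1(C vs Q) = 0
u_1(D vs Q) = 1
max payoff 4 at {A,B}

BR_1 = {A,B}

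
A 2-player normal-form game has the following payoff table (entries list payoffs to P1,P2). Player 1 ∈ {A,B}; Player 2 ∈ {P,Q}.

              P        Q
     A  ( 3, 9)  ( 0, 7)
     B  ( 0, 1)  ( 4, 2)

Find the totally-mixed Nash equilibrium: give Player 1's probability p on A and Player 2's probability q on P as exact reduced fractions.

P1 indiff ⇒ q·3+(1-q)·0 = q·0+(1-q)·4 ⇒ q(3) = (1-q)(4) ⇒ q = 4/7
P2 indiff ⇒ p·9+(1-p)·1 = p·7+(1-p)·2 ⇒ p(2) = (1-p)(1) ⇒ p = 1/3

(p,q) = (1/3, 4/7)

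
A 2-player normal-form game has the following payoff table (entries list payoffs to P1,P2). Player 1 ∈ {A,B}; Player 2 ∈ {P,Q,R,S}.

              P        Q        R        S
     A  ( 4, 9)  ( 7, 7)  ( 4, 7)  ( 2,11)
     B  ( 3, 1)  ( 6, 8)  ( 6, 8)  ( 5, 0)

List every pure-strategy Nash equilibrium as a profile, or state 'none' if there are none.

(A,P): not NE [P2→S gives 11>9]
(A,Q): not NE [P2→S gives 11>7]
(A,R): not NE [P1→B gives 6>4; P2→S gives 11>7]
(A,S): not NE [P1→B gives 5>2]
(B,P): not NE [P1→A gives 4>3; P2→R gives 8>1]
(B,Q): not NE [P1→A gives 7>6]
(B,R): NE
(B,S): not NE [P2→R gives 8>0]

PSNE = {(B,R)}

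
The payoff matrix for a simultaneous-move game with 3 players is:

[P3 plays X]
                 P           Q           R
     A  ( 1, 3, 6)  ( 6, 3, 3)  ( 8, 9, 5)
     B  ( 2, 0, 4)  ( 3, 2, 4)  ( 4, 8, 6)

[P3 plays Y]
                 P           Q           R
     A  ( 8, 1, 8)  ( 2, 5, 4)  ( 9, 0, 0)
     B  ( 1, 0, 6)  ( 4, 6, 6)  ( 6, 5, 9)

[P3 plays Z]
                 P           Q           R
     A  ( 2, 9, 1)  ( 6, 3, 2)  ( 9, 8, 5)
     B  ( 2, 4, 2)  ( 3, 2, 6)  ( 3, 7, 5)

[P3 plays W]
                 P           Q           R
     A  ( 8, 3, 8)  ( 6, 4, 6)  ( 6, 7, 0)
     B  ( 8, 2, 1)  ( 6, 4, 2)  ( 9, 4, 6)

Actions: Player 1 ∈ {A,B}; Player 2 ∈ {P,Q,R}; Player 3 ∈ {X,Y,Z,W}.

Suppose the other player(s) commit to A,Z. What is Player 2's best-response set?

BR_2 = {P}

u_2(P vs A,Z) = 9
u_2(Q vs A,Z) = 3
u_2(R vs A,Z) = 8
max payoff 9 at {P}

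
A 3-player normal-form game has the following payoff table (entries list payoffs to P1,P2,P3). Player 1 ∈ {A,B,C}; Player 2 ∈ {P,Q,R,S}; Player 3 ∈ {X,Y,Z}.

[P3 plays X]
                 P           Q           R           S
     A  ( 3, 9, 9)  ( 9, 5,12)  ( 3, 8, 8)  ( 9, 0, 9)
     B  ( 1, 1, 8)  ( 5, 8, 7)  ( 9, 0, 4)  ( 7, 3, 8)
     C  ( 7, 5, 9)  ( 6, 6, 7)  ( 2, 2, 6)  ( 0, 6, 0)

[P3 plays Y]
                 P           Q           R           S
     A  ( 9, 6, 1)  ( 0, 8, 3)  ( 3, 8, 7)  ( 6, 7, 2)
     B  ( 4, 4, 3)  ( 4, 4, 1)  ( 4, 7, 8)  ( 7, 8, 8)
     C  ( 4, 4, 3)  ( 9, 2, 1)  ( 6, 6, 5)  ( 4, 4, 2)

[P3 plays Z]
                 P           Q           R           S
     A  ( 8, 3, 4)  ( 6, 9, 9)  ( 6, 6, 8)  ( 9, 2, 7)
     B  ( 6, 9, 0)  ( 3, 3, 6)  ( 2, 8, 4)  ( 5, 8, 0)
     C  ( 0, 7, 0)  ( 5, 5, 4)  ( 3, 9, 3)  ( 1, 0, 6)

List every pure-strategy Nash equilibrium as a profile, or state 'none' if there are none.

NE set: (B,S,Y)

(A,P,X): not NE [P1→C gives 7>3]
(A,P,Y): not NE [P2→R gives 8>6; P3→X gives 9>1]
(A,P,Z): not NE [P2→Q gives 9>3; P3→X gives 9>4]
(A,Q,X): not NE [P2→P gives 9>5]
(A,Q,Y): not NE [P1→C gives 9>0; P3→X gives 12>3]
(A,Q,Z): not NE [P3→X gives 12>9]
(A,R,X): not NE [P1→B gives 9>3; P2→P gives 9>8]
(A,R,Y): not NE [P1→C gives 6>3; P3→Z gives 8>7]
(A,R,Z): not NE [P2→Q gives 9>6]
(A,S,X): not NE [P2→P gives 9>0]
(A,S,Y): not NE [P1→B gives 7>6; P2→R gives 8>7; P3→X gives 9>2]
(A,S,Z): not NE [P2→Q gives 9>2; P3→X gives 9>7]
(B,P,X): not NE [P1→C gives 7>1; P2→Q gives 8>1]
(B,P,Y): not NE [P1→A gives 9>4; P2→S gives 8>4; P3→X gives 8>3]
(B,P,Z): not NE [P1→A gives 8>6; P3→X gives 8>0]
(B,Q,X): not NE [P1→A gives 9>5]
(B,Q,Y): not NE [P1→C gives 9>4; P2→S gives 8>4; P3→X gives 7>1]
(B,Q,Z): not NE [P1→A gives 6>3; P2→P gives 9>3; P3→X gives 7>6]
(B,R,X): not NE [P2→Q gives 8>0; P3→Y gives 8>4]
(B,R,Y): not NE [P1→C gives 6>4; P2→S gives 8>7]
(B,R,Z): not NE [P1→A gives 6>2; P2→P gives 9>8; P3→Y gives 8>4]
(B,S,X): not NE [P1→A gives 9>7; P2→Q gives 8>3]
(B,S,Y): NE
(B,S,Z): not NE [P1→A gives 9>5; P2→P gives 9>8; P3→Y gives 8>0]
(C,P,X): not NE [P2→S gives 6>5]
(C,P,Y): not NE [P1→A gives 9>4; P2→R gives 6>4; P3→X gives 9>3]
(C,P,Z): not NE [P1→A gives 8>0; P2→R gives 9>7; P3→X gives 9>0]
(C,Q,X): not NE [P1→A gives 9>6]
(C,Q,Y): not NE [P2→R gives 6>2; P3→X gives 7>1]
(C,Q,Z): not NE [P1→A gives 6>5; P2→R gives 9>5; P3→X gives 7>4]
(C,R,X): not NE [P1→B gives 9>2; P2→S gives 6>2]
(C,R,Y): not NE [P3→X gives 6>5]
(C,R,Z): not NE [P1→A gives 6>3; P3→X gives 6>3]
(C,S,X): not NE [P1→A gives 9>0; P3→Z gives 6>0]
(C,S,Y): not NE [P1→B gives 7>4; P2→R gives 6>4; P3→Z gives 6>2]
(C,S,Z): not NE [P1→A gives 9>1; P2→R gives 9>0]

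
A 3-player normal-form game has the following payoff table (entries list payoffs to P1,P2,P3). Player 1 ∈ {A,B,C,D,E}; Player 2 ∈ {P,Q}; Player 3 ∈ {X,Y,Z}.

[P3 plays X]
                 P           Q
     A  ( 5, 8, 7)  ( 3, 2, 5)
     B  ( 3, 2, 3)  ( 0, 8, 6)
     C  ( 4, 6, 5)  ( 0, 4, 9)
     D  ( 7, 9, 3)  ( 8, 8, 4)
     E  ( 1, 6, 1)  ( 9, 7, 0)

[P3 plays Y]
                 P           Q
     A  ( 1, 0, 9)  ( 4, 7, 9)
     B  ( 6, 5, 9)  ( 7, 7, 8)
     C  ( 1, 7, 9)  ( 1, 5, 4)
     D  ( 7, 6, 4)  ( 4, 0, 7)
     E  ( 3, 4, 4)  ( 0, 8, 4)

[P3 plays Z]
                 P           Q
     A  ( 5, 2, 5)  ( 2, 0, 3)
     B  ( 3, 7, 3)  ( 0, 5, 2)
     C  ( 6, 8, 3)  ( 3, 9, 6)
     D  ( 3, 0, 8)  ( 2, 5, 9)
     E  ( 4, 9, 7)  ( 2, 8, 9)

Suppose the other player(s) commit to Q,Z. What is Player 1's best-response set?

u_1(A vs Q,Z) = 2
u_1(B vs Q,Z) = 0
u_1(C vs Q,Z) = 3
u_1(D vs Q,Z) = 2
u_1(E vs Q,Z) = 2
max payoff 3 at {C}

argmax u_1 = {C}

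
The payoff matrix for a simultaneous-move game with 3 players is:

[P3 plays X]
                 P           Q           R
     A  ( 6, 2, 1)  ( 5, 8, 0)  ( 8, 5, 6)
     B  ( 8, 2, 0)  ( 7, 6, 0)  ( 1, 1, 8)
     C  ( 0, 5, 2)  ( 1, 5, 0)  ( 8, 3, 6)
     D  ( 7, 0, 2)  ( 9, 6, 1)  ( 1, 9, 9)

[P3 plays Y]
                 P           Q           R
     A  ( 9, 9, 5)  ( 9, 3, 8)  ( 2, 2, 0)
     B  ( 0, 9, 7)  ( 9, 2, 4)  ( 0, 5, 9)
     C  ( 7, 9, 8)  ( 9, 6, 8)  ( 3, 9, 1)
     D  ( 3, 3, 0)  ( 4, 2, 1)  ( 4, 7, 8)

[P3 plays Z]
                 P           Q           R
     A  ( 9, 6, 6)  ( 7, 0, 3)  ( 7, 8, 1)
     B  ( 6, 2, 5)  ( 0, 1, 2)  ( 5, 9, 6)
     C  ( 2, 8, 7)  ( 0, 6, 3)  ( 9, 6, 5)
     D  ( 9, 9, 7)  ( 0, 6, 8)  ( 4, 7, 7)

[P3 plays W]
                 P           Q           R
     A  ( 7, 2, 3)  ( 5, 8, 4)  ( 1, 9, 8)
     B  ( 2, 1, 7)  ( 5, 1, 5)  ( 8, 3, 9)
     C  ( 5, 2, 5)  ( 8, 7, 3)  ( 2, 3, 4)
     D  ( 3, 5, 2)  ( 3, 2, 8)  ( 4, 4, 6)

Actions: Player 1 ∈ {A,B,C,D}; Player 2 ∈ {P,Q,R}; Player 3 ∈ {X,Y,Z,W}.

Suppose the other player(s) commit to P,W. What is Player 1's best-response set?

u_1(A vs P,W) = 7
u_1(B vs P,W) = 2
u_1(C vs P,W) = 5
u_1(D vs P,W) = 3
max payoff 7 at {A}

P1 best: {A}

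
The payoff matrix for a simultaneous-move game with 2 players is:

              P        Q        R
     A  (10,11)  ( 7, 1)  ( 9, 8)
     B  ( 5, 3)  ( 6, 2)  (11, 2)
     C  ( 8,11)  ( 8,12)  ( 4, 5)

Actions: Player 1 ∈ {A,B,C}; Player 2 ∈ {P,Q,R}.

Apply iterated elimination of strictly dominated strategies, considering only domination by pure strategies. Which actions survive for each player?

P2 drop R (P beats it: A:11>8 B:3>2 C:11>5)
P1 drop B (A beats it: P:10>5 Q:7>6)
P1→{A,C} P2→{P,Q}

Remaining: P1:{A,C} P2:{P,Q}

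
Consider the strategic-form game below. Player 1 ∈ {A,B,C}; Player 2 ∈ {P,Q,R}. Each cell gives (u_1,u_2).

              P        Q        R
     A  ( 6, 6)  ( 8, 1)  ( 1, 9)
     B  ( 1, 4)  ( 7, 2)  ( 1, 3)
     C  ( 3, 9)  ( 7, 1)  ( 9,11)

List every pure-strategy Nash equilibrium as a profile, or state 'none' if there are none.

NE set: (C,R)

(A,P): not NE [P2→R gives 9>6]
(A,Q): not NE [P2→R gives 9>1]
(A,R): not NE [P1→C gives 9>1]
(B,P): not NE [P1→A gives 6>1]
(B,Q): not NE [P1→A gives 8>7; P2→P gives 4>2]
(B,R): not NE [P1→C gives 9>1; P2→P gives 4>3]
(C,P): not NE [P1→A gives 6>3; P2→R gives 11>9]
(C,Q): not NE [P1→A gives 8>7; P2→R gives 11>1]
(C,R): NE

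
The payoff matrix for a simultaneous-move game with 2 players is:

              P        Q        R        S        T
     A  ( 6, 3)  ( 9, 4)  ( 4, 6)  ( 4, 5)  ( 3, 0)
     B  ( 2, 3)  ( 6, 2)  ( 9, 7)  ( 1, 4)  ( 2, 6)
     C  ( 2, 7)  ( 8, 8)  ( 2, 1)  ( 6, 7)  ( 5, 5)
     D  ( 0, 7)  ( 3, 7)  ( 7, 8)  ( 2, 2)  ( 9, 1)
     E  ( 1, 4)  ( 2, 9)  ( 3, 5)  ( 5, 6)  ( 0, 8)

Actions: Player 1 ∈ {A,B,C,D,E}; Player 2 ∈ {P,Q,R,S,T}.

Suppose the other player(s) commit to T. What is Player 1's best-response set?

P1 best: {D}

u_1(A vs T) = 3
u_1(B vs T) = 2
u_1(C vs T) = 5
u_1(D vs T) = 9
u_1(E vs T) = 0
max payoff 9 at {D}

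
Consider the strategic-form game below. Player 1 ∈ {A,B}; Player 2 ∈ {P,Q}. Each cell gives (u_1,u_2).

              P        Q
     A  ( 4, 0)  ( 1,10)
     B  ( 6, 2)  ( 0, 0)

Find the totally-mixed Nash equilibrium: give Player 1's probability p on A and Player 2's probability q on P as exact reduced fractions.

P1 indiff ⇒ q·4+(1-q)·1 = q·6+(1-q)·0 ⇒ q(-2) = (1-q)(-1) ⇒ q = 1/3
P2 indiff ⇒ p·0+(1-p)·2 = p·10+(1-p)·0 ⇒ p(-10) = (1-p)(-2) ⇒ p = 1/6

p=1/6, q=1/3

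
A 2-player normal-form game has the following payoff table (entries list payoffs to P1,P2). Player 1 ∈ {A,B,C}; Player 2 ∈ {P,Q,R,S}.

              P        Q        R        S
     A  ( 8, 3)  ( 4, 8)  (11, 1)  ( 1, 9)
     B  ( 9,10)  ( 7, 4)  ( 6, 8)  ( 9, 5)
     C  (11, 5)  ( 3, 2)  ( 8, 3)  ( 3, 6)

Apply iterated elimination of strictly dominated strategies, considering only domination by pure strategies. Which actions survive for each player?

IESDS → P1:{B,C} P2:{P,S}

P2 drop Q (S beats it: A:9>8 B:5>4 C:6>2)
P2 drop R (P beats it: A:3>1 B:10>8 C:5>3)
P1 drop A (B beats it: P:9>8 S:9>1)
P1→{B,C} P2→{P,S}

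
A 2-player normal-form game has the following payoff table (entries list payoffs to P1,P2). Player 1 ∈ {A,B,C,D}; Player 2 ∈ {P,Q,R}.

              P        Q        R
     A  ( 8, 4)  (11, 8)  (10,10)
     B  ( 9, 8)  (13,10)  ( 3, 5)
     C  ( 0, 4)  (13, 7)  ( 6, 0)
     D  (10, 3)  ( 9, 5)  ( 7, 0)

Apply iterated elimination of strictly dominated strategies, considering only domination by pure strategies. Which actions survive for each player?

Survivors P1:{A,B,C} P2:{Q,R}

P2 drop P (Q beats it: A:8>4 B:10>8 C:7>4 D:5>3)
P1 drop D (A beats it: Q:11>9 R:10>7)
P1→{A,B,C} P2→{Q,R}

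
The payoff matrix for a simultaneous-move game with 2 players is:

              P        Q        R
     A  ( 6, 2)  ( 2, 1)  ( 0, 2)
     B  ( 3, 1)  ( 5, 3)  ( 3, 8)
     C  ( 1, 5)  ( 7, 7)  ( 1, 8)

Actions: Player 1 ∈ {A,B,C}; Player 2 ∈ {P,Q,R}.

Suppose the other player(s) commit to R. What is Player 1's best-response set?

BR_1 = {B}

u_1(A vs R) = 0
u_1(B vs R) = 3
u_1(C vs R) = 1
max payoff 3 at {B}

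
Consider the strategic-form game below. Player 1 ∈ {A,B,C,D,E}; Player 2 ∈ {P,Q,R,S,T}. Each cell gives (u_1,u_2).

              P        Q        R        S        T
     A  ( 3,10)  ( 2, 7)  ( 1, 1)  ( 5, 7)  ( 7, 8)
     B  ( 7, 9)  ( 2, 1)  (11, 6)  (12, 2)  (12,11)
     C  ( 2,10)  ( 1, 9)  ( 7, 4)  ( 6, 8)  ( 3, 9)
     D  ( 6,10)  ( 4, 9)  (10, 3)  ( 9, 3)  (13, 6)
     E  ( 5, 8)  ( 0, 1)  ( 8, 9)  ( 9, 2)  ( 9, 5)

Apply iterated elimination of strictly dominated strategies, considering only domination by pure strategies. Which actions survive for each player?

Remaining: P1:{B,D} P2:{P,T}

P1 drop A (D beats it: P:6>3 Q:4>2 R:10>1 S:9>5 T:13>7)
P1 drop C (B beats it: P:7>2 Q:2>1 R:11>7 S:12>6 T:12>3)
P1 drop E (B beats it: P:7>5 Q:2>0 R:11>8 S:12>9 T:12>9)
P2 drop Q (P beats it: B:9>1 D:10>9)
P2 drop R (P beats it: B:9>6 D:10>3)
P2 drop S (P beats it: B:9>2 D:10>3)
P1→{B,D} P2→{P,T}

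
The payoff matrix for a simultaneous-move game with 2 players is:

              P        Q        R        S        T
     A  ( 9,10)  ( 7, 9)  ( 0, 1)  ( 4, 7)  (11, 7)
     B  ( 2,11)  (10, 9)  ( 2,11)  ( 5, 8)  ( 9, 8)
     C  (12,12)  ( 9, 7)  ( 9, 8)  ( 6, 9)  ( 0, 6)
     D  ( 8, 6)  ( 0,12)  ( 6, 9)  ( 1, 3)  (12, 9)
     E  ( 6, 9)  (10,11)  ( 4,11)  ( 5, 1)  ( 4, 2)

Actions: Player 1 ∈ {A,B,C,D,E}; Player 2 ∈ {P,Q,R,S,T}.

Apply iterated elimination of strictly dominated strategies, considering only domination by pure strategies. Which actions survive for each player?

P2 drop S (P beats it: A:10>7 B:11>8 C:12>9 D:6>3 E:9>1)
P2 drop T (Q beats it: A:9>7 B:9>8 C:7>6 D:12>9 E:11>2)
P1 drop A (C beats it: P:12>9 Q:9>7 R:9>0)
P1 drop D (C beats it: P:12>8 Q:9>0 R:9>6)
P1→{B,C,E} P2→{P,Q,R}

Remaining: P1:{B,C,E} P2:{P,Q,R}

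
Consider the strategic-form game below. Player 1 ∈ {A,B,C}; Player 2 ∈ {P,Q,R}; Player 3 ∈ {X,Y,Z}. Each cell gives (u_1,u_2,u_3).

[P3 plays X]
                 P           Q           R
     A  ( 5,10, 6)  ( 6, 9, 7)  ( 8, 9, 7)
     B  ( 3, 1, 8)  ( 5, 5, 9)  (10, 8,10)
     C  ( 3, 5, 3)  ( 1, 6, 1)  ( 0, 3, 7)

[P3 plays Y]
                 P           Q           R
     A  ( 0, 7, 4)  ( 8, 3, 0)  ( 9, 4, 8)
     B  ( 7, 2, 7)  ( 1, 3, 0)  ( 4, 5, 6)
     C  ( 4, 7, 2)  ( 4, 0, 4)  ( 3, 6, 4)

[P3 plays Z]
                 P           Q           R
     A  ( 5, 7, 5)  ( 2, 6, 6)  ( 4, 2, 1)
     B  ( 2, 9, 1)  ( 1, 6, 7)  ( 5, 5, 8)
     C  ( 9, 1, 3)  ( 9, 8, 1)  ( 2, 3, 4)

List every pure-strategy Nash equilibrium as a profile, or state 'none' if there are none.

Nash profiles: (A,P,X), (B,R,X)

(A,P,X): NE
(A,P,Y): not NE [P1→B gives 7>0; P3→X gives 6>4]
(A,P,Z): not NE [P1→C gives 9>5; P3→X gives 6>5]
(A,Q,X): not NE [P2→P gives 10>9]
(A,Q,Y): not NE [P2→P gives 7>3; P3→X gives 7>0]
(A,Q,Z): not NE [P1→C gives 9>2; P2→P gives 7>6; P3→X gives 7>6]
(A,R,X): not NE [P1→B gives 10>8; P2→P gives 10>9; P3→Y gives 8>7]
(A,R,Y): not NE [P2→P gives 7>4]
(A,R,Z): not NE [P1→B gives 5>4; P2→P gives 7>2; P3→Y gives 8>1]
(B,P,X): not NE [P1→A gives 5>3; P2→R gives 8>1]
(B,P,Y): not NE [P2→R gives 5>2; P3→X gives 8>7]
(B,P,Z): not NE [P1→C gives 9>2; P3→X gives 8>1]
(B,Q,X): not NE [P1→A gives 6>5; P2→R gives 8>5]
(B,Q,Y): not NE [P1→A gives 8>1; P2→R gives 5>3; P3→X gives 9>0]
(B,Q,Z): not NE [P1→C gives 9>1; P2→P gives 9>6; P3→X gives 9>7]
(B,R,X): NE
(B,R,Y): not NE [P1→A gives 9>4; P3→X gives 10>6]
(B,R,Z): not NE [P2→P gives 9>5; P3→X gives 10>8]
(C,P,X): not NE [P1→A gives 5>3; P2→Q gives 6>5]
(C,P,Y): not NE [P1→B gives 7>4; P3→Z gives 3>2]
(C,P,Z): not NE [P2→Q gives 8>1]
(C,Q,X): not NE [P1→A gives 6>1; P3→Y gives 4>1]
(C,Q,Y): not NE [P1→A gives 8>4; P2→P gives 7>0]
(C,Q,Z): not NE [P3→Y gives 4>1]
(C,R,X): not NE [P1→B gives 10>0; P2→Q gives 6>3]
(C,R,Y): not NE [P1→A gives 9>3; P2→P gives 7>6; P3→X gives 7>4]
(C,R,Z): not NE [P1→B gives 5>2; P2→Q gives 8>3; P3→X gives 7>4]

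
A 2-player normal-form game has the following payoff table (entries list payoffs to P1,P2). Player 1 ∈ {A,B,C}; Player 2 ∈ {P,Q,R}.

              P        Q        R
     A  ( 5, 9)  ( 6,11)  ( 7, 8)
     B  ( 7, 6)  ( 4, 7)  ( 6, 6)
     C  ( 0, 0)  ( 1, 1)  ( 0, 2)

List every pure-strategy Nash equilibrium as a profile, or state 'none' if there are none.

(A,P): not NE [P1→B gives 7>5; P2→Q gives 11>9]
(A,Q): NE
(A,R): not NE [P2→Q gives 11>8]
(B,P): not NE [P2→Q gives 7>6]
(B,Q): not NE [P1→A gives 6>4]
(B,R): not NE [P1→A gives 7>6; P2→Q gives 7>6]
(C,P): not NE [P1→B gives 7>0; P2→R gives 2>0]
(C,Q): not NE [P1→A gives 6>1; P2→R gives 2>1]
(C,R): not NE [P1→A gives 7>0]

NE set: (A,Q)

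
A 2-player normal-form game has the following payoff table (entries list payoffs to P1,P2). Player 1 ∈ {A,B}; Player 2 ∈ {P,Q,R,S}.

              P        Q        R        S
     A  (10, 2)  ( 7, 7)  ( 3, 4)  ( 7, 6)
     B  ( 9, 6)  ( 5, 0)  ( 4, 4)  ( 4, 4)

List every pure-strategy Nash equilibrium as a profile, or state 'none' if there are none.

(A,P): not NE [P2→Q gives 7>2]
(A,Q): NE
(A,R): not NE [P1→B gives 4>3; P2→Q gives 7>4]
(A,S): not NE [P2→Q gives 7>6]
(B,P): not NE [P1→A gives 10>9]
(B,Q): not NE [P1→A gives 7>5; P2→P gives 6>0]
(B,R): not NE [P2→P gives 6>4]
(B,S): not NE [P1→A gives 7>4; P2→P gives 6>4]

NE set: (A,Q)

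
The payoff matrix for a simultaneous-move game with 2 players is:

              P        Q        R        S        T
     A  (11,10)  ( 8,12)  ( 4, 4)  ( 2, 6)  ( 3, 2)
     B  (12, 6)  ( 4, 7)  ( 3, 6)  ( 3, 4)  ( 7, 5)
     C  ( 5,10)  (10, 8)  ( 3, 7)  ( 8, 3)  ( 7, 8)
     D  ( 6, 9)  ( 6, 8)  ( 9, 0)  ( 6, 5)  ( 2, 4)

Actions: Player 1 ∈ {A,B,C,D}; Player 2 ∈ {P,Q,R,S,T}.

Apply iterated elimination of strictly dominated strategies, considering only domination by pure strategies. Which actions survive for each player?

IESDS → P1:{A,B,C} P2:{P,Q}

P2 drop R (Q beats it: A:12>4 B:7>6 C:8>7 D:8>0)
P2 drop S (P beats it: A:10>6 B:6>4 C:10>3 D:9>5)
P1 drop D (A beats it: P:11>6 Q:8>6 T:3>2)
P2 drop T (P beats it: A:10>2 B:6>5 C:10>8)
P1→{A,B,C} P2→{P,Q}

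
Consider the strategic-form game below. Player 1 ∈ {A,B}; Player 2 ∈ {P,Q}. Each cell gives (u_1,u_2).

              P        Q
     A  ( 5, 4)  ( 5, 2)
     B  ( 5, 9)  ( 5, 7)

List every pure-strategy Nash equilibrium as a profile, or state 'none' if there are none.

(A,P): NE
(A,Q): not NE [P2→P gives 4>2]
(B,P): NE
(B,Q): not NE [P2→P gives 9>7]

Nash profiles: (A,P), (B,P)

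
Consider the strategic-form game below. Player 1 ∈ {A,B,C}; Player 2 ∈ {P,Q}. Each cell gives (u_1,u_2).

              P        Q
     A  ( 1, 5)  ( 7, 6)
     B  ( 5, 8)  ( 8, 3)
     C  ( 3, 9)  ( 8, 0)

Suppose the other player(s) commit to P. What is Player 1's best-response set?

u_1(A vs P) = 1
u_1(B vs P) = 5
u_1(C vs P) = 3
max payoff 5 at {B}

argmax u_1 = {B}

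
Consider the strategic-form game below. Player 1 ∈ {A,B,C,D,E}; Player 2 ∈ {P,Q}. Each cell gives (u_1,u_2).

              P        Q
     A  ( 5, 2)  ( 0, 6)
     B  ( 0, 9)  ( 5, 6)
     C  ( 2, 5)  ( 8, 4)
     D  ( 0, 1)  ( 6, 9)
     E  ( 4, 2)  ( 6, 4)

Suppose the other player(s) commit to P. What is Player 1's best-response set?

u_1(A vs P) = 5
u_1(B vs P) = 0
u_1(C vs P) = 2
u_1(D vs P) = 0
u_1(E vs P) = 4
max payoff 5 at {A}

argmax u_1 = {A}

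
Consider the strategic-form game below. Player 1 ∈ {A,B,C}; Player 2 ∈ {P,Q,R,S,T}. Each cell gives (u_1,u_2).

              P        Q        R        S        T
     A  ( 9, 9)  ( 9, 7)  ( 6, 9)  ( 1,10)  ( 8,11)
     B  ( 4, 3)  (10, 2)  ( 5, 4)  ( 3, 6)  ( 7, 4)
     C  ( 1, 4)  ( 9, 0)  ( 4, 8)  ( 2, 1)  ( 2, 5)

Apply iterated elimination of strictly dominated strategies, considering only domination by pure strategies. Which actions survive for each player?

IESDS → P1:{A,B} P2:{S,T}

P1 drop C (B beats it: P:4>1 Q:10>9 R:5>4 S:3>2 T:7>2)
P2 drop P (S beats it: A:10>9 B:6>3)
P2 drop Q (R beats it: A:9>7 B:4>2)
P2 drop R (S beats it: A:10>9 B:6>4)
P1→{A,B} P2→{S,T}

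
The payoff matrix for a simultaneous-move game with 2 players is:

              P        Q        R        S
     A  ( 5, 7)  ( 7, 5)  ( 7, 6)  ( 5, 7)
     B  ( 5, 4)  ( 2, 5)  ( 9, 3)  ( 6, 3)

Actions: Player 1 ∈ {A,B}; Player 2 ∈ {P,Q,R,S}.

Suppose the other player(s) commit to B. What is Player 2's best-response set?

u_2(P vs B) = 4
u_2(Q vs B) = 5
u_2(R vs B) = 3
u_2(S vs B) = 3
max payoff 5 at {Q}

P2 best: {Q}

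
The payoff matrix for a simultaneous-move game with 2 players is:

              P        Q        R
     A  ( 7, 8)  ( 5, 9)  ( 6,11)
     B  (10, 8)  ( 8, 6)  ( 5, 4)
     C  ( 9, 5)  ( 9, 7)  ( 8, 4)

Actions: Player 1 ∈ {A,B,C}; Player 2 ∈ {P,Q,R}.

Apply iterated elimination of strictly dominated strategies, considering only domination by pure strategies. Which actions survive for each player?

P1 drop A (C beats it: P:9>7 Q:9>5 R:8>6)
P2 drop R (P beats it: B:8>4 C:5>4)
P1→{B,C} P2→{P,Q}

IESDS → P1:{B,C} P2:{P,Q}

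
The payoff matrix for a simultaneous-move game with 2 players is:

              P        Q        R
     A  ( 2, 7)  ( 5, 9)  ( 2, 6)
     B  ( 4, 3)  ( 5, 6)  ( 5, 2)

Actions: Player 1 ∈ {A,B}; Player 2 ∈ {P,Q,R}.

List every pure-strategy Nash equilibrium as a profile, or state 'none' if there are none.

Nash profiles: (A,Q), (B,Q)

(A,P): not NE [P1→B gives 4>2; P2→Q gives 9>7]
(A,Q): NE
(A,R): not NE [P1→B gives 5>2; P2→Q gives 9>6]
(B,P): not NE [P2→Q gives 6>3]
(B,Q): NE
(B,R): not NE [P2→Q gives 6>2]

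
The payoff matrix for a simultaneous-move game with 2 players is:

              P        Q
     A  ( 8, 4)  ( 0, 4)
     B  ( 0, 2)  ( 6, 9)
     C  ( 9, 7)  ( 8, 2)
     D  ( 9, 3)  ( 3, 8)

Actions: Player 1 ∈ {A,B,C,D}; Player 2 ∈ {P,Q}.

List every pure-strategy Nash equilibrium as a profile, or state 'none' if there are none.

(A,P): not NE [P1→D gives 9>8]
(A,Q): not NE [P1→C gives 8>0]
(B,P): not NE [P1→D gives 9>0; P2→Q gives 9>2]
(B,Q): not NE [P1→C gives 8>6]
(C,P): NE
(C,Q): not NE [P2→P gives 7>2]
(D,P): not NE [P2→Q gives 8>3]
(D,Q): not NE [P1→C gives 8>3]

NE set: (C,P)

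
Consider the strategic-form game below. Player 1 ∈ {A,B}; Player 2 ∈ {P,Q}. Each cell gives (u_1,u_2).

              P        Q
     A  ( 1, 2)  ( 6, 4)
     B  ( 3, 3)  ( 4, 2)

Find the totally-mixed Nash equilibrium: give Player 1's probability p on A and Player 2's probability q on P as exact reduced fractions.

p=1/3, q=1/2

P1 indiff ⇒ q·1+(1-q)·6 = q·3+(1-q)·4 ⇒ q(-2) = (1-q)(-2) ⇒ q = 1/2
P2 indiff ⇒ p·2+(1-p)·3 = p·4+(1-p)·2 ⇒ p(-2) = (1-p)(-1) ⇒ p = 1/3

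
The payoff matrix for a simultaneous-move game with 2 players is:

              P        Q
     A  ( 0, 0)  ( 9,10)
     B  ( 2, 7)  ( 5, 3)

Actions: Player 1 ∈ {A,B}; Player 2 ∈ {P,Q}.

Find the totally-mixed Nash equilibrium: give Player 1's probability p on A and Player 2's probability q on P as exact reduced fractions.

P1 indiff ⇒ q·0+(1-q)·9 = q·2+(1-q)·5 ⇒ q(-2) = (1-q)(-4) ⇒ q = 2/3
P2 indiff ⇒ p·0+(1-p)·7 = p·10+(1-p)·3 ⇒ p(-10) = (1-p)(-4) ⇒ p = 2/7

P1 mixes 2/7 on A; P2 mixes 2/3 on P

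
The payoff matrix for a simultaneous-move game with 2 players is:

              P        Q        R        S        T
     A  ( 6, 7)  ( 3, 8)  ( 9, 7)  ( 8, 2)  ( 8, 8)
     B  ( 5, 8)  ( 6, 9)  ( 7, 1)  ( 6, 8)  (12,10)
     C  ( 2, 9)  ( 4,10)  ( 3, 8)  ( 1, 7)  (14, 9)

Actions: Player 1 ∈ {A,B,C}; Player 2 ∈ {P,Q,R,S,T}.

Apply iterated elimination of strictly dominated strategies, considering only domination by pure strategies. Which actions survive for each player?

Survivors P1:{B,C} P2:{Q,T}

P2 drop P (Q beats it: A:8>7 B:9>8 C:10>9)
P2 drop R (Q beats it: A:8>7 B:9>1 C:10>8)
P2 drop S (Q beats it: A:8>2 B:9>8 C:10>7)
P1 drop A (B beats it: Q:6>3 T:12>8)
P1→{B,C} P2→{Q,T}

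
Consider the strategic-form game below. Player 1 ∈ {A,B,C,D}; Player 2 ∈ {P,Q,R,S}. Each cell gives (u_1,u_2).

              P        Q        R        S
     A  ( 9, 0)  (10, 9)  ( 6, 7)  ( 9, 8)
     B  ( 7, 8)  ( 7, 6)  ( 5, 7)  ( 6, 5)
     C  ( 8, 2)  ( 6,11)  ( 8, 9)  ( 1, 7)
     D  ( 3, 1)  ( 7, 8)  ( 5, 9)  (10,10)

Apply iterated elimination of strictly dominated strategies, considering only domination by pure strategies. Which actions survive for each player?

Remaining: P1:{A,C,D} P2:{Q,R,S}

P1 drop B (A beats it: P:9>7 Q:10>7 R:6>5 S:9>6)
P2 drop P (Q beats it: A:9>0 C:11>2 D:8>1)
P1→{A,C,D} P2→{Q,R,S}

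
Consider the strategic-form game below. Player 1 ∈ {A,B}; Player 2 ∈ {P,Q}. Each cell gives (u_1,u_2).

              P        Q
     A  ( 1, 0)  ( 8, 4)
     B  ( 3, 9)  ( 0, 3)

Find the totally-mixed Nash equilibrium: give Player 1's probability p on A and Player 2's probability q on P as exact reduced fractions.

p=3/5, q=4/5

P1 indiff ⇒ q·1+(1-q)·8 = q·3+(1-q)·0 ⇒ q(-2) = (1-q)(-8) ⇒ q = 4/5
P2 indiff ⇒ p·0+(1-p)·9 = p·4+(1-p)·3 ⇒ p(-4) = (1-p)(-6) ⇒ p = 3/5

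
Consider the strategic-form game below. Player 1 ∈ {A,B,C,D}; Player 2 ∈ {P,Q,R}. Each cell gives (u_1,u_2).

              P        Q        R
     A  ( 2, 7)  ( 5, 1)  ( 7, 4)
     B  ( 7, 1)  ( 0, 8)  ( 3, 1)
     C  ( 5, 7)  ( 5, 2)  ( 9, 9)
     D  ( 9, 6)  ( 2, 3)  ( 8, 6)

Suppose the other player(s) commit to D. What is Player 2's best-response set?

u_2(P vs D) = 6
u_2(Q vs D) = 3
u_2(R vs D) = 6
max payoff 6 at {P,R}

BR_2 = {P,R}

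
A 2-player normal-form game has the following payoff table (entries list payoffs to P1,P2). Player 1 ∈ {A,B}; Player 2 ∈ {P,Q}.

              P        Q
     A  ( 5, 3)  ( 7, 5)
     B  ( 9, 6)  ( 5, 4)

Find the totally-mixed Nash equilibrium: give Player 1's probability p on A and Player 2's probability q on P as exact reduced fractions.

P1 indiff ⇒ q·5+(1-q)·7 = q·9+(1-q)·5 ⇒ q(-4) = (1-q)(-2) ⇒ q = 1/3
P2 indiff ⇒ p·3+(1-p)·6 = p·5+(1-p)·4 ⇒ p(-2) = (1-p)(-2) ⇒ p = 1/2

p=1/2, q=1/3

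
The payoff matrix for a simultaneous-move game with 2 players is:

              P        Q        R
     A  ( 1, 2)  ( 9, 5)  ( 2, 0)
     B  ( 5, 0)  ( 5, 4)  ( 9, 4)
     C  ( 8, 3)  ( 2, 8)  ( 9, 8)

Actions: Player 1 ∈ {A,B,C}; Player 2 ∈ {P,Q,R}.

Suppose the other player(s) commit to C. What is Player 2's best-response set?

BR_2 = {Q,R}

u_2(P vs C) = 3
u_2(Q vs C) = 8
u_2(R vs C) = 8
max payoff 8 at {Q,R}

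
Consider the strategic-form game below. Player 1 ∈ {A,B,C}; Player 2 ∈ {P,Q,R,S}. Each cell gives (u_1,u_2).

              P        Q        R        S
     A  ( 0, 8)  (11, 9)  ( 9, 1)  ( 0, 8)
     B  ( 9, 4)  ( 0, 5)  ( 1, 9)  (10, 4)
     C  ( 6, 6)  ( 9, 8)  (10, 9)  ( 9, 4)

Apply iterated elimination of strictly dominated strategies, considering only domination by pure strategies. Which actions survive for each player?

P2 drop P (Q beats it: A:9>8 B:5>4 C:8>6)
P2 drop S (Q beats it: A:9>8 B:5>4 C:8>4)
P1 drop B (A beats it: Q:11>0 R:9>1)
P1→{A,C} P2→{Q,R}

Survivors P1:{A,C} P2:{Q,R}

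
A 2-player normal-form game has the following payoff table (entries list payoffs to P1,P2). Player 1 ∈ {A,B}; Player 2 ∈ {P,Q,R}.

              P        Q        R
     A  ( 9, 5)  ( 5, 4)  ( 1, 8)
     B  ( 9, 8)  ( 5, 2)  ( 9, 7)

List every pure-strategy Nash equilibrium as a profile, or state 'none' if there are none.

Nash profiles: (B,P)

(A,P): not NE [P2→R gives 8>5]
(A,Q): not NE [P2→R gives 8>4]
(A,R): not NE [P1→B gives 9>1]
(B,P): NE
(B,Q): not NE [P2→P gives 8>2]
(B,R): not NE [P2→P gives 8>7]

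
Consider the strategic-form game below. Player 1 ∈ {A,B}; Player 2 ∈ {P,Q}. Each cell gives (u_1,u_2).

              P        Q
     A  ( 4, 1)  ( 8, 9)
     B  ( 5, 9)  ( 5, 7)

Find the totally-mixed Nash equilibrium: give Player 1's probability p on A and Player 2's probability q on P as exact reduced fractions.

P1 indiff ⇒ q·4+(1-q)·8 = q·5+(1-q)·5 ⇒ q(-1) = (1-q)(-3) ⇒ q = 3/4
P2 indiff ⇒ p·1+(1-p)·9 = p·9+(1-p)·7 ⇒ p(-8) = (1-p)(-2) ⇒ p = 1/5

(p,q) = (1/5, 3/4)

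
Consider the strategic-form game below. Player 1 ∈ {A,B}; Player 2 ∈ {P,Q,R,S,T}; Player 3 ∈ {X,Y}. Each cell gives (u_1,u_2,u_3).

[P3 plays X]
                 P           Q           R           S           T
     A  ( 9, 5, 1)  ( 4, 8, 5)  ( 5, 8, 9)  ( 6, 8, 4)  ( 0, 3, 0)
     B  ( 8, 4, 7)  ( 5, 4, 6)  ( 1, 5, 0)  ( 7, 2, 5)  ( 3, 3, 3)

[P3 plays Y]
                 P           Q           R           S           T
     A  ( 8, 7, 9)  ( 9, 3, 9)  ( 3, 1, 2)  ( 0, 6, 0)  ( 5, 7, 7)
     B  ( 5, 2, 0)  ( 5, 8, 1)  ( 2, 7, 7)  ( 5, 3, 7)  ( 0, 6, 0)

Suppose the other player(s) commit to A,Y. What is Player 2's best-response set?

u_2(P vs A,Y) = 7
u_2(Q vs A,Y) = 3
u_2(R vs A,Y) = 1
u_2(S vs A,Y) = 6
u_2(T vs A,Y) = 7
max payoff 7 at {P,T}

argmax u_2 = {P,T}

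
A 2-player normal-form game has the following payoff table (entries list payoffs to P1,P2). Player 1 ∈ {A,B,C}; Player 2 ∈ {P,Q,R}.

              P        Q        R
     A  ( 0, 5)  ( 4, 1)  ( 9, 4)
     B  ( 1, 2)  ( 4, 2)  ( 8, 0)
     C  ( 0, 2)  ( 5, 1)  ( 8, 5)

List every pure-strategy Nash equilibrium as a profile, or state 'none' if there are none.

(A,P): not NE [P1→B gives 1>0]
(A,Q): not NE [P1→C gives 5>4; P2→P gives 5>1]
(A,R): not NE [P2→P gives 5>4]
(B,P): NE
(B,Q): not NE [P1→C gives 5>4]
(B,R): not NE [P1→A gives 9>8; P2→Q gives 2>0]
(C,P): not NE [P1→B gives 1>0; P2→R gives 5>2]
(C,Q): not NE [P2→R gives 5>1]
(C,R): not NE [P1→A gives 9>8]

Nash profiles: (B,P)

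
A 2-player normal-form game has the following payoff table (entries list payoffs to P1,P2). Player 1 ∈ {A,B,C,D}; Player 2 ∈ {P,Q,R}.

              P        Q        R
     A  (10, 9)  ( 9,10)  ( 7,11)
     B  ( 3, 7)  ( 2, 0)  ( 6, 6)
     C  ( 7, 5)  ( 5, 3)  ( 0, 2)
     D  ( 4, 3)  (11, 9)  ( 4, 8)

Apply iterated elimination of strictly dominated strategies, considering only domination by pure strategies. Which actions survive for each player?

P1 drop B (A beats it: P:10>3 Q:9>2 R:7>6)
P1 drop C (A beats it: P:10>7 Q:9>5 R:7>0)
P2 drop P (Q beats it: A:10>9 D:9>3)
P1→{A,D} P2→{Q,R}

Survivors P1:{A,D} P2:{Q,R}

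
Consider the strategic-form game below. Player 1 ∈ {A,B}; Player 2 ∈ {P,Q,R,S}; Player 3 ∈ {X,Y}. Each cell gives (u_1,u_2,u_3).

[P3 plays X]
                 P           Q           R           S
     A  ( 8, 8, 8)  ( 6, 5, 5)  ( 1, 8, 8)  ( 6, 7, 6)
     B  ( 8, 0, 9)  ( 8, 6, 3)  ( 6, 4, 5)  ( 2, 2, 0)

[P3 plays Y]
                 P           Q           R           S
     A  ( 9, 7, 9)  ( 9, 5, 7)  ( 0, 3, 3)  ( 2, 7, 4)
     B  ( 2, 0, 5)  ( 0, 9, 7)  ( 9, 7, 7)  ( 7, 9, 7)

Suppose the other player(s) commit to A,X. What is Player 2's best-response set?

u_2(P vs A,X) = 8
u_2(Q vs A,X) = 5
u_2(R vs A,X) = 8
u_2(S vs A,X) = 7
max payoff 8 at {P,R}

BR_2 = {P,R}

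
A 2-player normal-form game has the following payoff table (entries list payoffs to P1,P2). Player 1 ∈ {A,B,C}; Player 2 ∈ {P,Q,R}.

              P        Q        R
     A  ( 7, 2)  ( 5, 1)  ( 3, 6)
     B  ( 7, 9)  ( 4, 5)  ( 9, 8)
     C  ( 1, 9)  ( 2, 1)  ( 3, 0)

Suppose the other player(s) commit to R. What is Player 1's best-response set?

P1 best: {B}

u_1(A vs R) = 3
u_1(B vs R) = 9
u_1(C vs R) = 3
max payoff 9 at {B}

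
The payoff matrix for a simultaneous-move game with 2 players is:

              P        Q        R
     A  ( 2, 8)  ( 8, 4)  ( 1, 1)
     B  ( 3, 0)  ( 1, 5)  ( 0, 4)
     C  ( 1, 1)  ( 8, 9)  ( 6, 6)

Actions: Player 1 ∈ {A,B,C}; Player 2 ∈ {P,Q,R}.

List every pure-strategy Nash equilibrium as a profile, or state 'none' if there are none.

(A,P): not NE [P1→B gives 3>2]
(A,Q): not NE [P2→P gives 8>4]
(A,R): not NE [P1→C gives 6>1; P2→P gives 8>1]
(B,P): not NE [P2→Q gives 5>0]
(B,Q): not NE [P1→C gives 8>1]
(B,R): not NE [P1→C gives 6>0; P2→Q gives 5>4]
(C,P): not NE [P1→B gives 3>1; P2→Q gives 9>1]
(C,Q): NE
(C,R): not NE [P2→Q gives 9>6]

NE set: (C,Q)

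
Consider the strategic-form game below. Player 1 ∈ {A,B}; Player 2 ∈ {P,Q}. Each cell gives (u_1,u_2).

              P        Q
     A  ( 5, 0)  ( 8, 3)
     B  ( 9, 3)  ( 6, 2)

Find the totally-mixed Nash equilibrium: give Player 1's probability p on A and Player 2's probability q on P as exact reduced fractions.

P1 indiff ⇒ q·5+(1-q)·8 = q·9+(1-q)·6 ⇒ q(-4) = (1-q)(-2) ⇒ q = 1/3
P2 indiff ⇒ p·0+(1-p)·3 = p·3+(1-p)·2 ⇒ p(-3) = (1-p)(-1) ⇒ p = 1/4

p=1/4, q=1/3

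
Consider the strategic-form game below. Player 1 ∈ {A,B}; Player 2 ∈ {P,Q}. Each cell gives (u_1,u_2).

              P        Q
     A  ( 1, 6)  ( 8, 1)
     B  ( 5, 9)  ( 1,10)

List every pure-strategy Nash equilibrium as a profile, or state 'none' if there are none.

Equilibria: none

(A,P): not NE [P1→B gives 5>1]
(A,Q): not NE [P2→P gives 6>1]
(B,P): not NE [P2→Q gives 10>9]
(B,Q): not NE [P1→A gives 8>1]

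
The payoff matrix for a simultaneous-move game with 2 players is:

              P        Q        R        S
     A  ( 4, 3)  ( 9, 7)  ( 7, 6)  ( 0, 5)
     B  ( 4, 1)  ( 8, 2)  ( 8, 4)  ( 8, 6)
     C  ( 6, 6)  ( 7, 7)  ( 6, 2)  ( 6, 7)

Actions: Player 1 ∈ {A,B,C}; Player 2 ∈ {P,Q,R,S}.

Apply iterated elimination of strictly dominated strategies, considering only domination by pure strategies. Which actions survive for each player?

IESDS → P1:{A,B} P2:{Q,R,S}

P2 drop P (Q beats it: A:7>3 B:2>1 C:7>6)
P1 drop C (B beats it: Q:8>7 R:8>6 S:8>6)
P1→{A,B} P2→{Q,R,S}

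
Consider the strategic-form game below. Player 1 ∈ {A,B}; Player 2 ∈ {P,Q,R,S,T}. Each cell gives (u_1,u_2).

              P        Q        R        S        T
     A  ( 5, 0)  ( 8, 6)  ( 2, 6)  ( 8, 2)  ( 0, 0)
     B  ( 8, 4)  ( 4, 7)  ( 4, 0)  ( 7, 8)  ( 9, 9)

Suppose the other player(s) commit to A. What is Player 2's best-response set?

u_2(P vs A) = 0
u_2(Q vs A) = 6
u_2(R vs A) = 6
u_2(S vs A) = 2
u_2(T vs A) = 0
max payoff 6 at {Q,R}

BR_2 = {Q,R}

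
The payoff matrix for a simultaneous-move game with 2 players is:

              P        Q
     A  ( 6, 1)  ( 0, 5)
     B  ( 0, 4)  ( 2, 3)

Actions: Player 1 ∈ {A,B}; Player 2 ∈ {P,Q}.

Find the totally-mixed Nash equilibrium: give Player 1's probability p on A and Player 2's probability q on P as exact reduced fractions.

P1 indiff ⇒ q·6+(1-q)·0 = q·0+(1-q)·2 ⇒ q(6) = (1-q)(2) ⇒ q = 1/4
P2 indiff ⇒ p·1+(1-p)·4 = p·5+(1-p)·3 ⇒ p(-4) = (1-p)(-1) ⇒ p = 1/5

P1 mixes 1/5 on A; P2 mixes 1/4 on P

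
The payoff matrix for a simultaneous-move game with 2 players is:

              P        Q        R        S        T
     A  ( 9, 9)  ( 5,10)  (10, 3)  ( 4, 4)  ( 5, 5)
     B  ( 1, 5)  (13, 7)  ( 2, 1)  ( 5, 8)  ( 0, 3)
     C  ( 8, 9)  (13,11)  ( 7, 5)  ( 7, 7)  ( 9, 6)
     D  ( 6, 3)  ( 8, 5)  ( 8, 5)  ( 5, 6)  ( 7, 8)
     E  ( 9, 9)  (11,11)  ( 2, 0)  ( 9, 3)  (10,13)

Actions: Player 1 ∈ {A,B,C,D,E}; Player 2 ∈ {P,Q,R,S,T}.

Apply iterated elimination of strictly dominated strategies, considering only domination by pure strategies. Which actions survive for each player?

P2 drop P (Q beats it: A:10>9 B:7>5 C:11>9 D:5>3 E:11>9)
P2 drop R (S beats it: A:4>3 B:8>1 C:7>5 D:6>5 E:3>0)
P1 drop A (C beats it: Q:13>5 S:7>4 T:9>5)
P1 drop D (C beats it: Q:13>8 S:7>5 T:9>7)
P1→{B,C,E} P2→{Q,S,T}

Remaining: P1:{B,C,E} P2:{Q,S,T}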